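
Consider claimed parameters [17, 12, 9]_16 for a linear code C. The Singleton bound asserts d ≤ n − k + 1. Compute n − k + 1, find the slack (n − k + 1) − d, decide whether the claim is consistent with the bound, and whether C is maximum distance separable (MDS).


Singleton RHS = n − k + 1 = 6, slack = -3, bound violated (no such code; not MDS).

Singleton bound: d ≤ n − k + 1.
Here n = 17, k = 12, so n − k + 1 = 6.
Given d = 9, check d ≤ 6: NO.
Slack = (n − k + 1) − d = -3.
The slack is negative: d = 9 exceeds n − k + 1 = 6 by 3, so the Singleton bound is violated and no linear [17, 12, 9]_16 code can exist. In particular it is not MDS (MDS requires d = n − k + 1 exactly).
Description: the claimed parameters are [17, 12, 9]_16; such a code would be impossible (violates the Singleton bound).


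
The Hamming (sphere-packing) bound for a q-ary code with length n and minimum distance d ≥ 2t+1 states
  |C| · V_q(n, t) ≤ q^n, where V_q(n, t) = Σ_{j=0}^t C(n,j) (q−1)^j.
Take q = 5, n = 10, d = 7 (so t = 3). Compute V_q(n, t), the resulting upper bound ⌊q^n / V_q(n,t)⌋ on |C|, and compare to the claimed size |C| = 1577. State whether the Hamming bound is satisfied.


V_q(n, t) = 8441, q^n = 9765625, Hamming bound = 1156, |C| = 1577 > bound (violated).

Step 1: Compute V_q(n, t) = Σ_{j=0}^3 C(n, j) (q−1)^j.
  j = 0: C(10,0)·(4)^0 = 1·1 = 1.
  j = 1: C(10,1)·(4)^1 = 10·4 = 40.
  j = 2: C(10,2)·(4)^2 = 45·16 = 720.
  j = 3: C(10,3)·(4)^3 = 120·64 = 7680.
  V_q(n, t) = 1 + 40 + 720 + 7680 = 8441.
Step 2: q^n = 5^10 = 9765625.
Step 3: Hamming bound ⌊q^n / V_q(n,t)⌋ = ⌊9765625/8441⌋ = 1156.
Step 4: Compare |C| = 1577 to 1156: violated.
The claimed |C| lies above the Hamming bound, so no 5-ary code of length 10 with d ≥ 7 can have 1577 codewords.


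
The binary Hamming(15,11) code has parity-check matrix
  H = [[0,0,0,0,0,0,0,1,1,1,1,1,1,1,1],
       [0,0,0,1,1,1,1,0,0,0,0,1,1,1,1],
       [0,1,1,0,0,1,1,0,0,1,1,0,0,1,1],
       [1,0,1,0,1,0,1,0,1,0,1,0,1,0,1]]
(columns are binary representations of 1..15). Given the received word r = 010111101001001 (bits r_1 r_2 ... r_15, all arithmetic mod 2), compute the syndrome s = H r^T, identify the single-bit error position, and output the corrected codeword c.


s = (1, 0, 0, 0)^T, error position = 8, corrected codeword c = 010111111001001

Compute s = H r^T mod 2 one row at a time:
  s_1 = 0 + 1 + 0 + 0 + 1 + 0 + 0 + 1 = 3 ≡ 1 (mod 2).
  s_2 = 1 + 1 + 1 + 1 + 1 + 0 + 0 + 1 = 6 ≡ 0 (mod 2).
  s_3 = 1 + 0 + 1 + 1 + 0 + 0 + 0 + 1 = 4 ≡ 0 (mod 2).
  s_4 = 0 + 0 + 1 + 1 + 1 + 0 + 0 + 1 = 4 ≡ 0 (mod 2).
s = (1, 0, 0, 0)^T — this equals column 8 of H (binary 1000), so error is at position 8.
Correct: flip bit 8 of r = 010111101001001 to get c = 010111111001001.


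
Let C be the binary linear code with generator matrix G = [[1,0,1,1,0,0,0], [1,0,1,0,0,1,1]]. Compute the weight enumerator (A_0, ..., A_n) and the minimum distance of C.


Weight distribution: A_0 = 1, A_3 = 2, A_4 = 1. Minimum distance d = 3.

Enumerate all 2^2 = 4 messages m ∈ F_2^2.
For each, compute codeword c = mG in F_2^7, then tally its weight.
  m = 00 → c = 0000000, weight = 0.
  m = 10 → c = 1011000, weight = 3.
  m = 01 → c = 1010011, weight = 4.
  m = 11 → c = 0001011, weight = 3.
Tally weights:
  weight 0: 1 codewords.
  weight 3: 2 codewords.
  weight 4: 1 codewords.
Minimum distance d = smallest w > 0 with A_w > 0 = 3.
Sanity: Σ A_w = 4 = 2^2 = 4 ✓.


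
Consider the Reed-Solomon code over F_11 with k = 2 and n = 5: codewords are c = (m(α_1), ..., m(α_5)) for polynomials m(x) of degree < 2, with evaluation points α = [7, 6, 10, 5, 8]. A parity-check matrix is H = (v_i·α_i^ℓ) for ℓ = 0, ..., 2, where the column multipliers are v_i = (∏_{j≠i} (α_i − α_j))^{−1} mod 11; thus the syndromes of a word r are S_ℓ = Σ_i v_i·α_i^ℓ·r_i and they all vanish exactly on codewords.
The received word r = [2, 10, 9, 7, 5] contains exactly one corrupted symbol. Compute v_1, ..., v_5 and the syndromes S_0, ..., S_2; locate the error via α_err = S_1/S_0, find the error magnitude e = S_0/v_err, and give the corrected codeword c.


S = (2, 9, 2), error at position 3, error magnitude e = 9, c = [2, 10, 0, 7, 5].

Step 1: column multipliers v_i = (∏_{j≠i}(α_i − α_j))^{−1} mod 11.
  i = 1 (α = 7): (7−6)(7−10)(7−5)(7−8) = 1·(−3)·2·(−1) = 6 ≡ 6, so v_1 = 6^{−1} = 2 (mod 11).
  i = 2 (α = 6): (6−7)(6−10)(6−5)(6−8) = (−1)·(−4)·1·(−2) = −8 ≡ 3, so v_2 = 3^{−1} = 4 (mod 11).
  i = 3 (α = 10): (10−7)(10−6)(10−5)(10−8) = 3·4·5·2 = 120 ≡ 10, so v_3 = 10^{−1} = 10 (mod 11).
  i = 4 (α = 5): (5−7)(5−6)(5−10)(5−8) = (−2)·(−1)·(−5)·(−3) = 30 ≡ 8, so v_4 = 8^{−1} = 7 (mod 11).
  i = 5 (α = 8): (8−7)(8−6)(8−10)(8−5) = 1·2·(−2)·3 = −12 ≡ 10, so v_5 = 10^{−1} = 10 (mod 11).
  v = [2, 4, 10, 7, 10].
Step 2: syndromes of r = [2, 10, 9, 7, 5] (all sums mod 11).
  S_0 = Σ v_i r_i = 2·2 + 4·10 + 10·9 + 7·7 + 10·5 = 233 ≡ 2.
  S_1 = Σ v_i α_i r_i = 2·7·2 + 4·6·10 + 10·10·9 + 7·5·7 + 10·8·5 = 1813 ≡ 9.
  α_i^2 mod 11 = [5, 3, 1, 3, 9].
  S_2 = Σ v_i α_i^2 r_i = 2·5·2 + 4·3·10 + 10·1·9 + 7·3·7 + 10·9·5 = 827 ≡ 2.
  S = (2, 9, 2) ≠ 0, so r is not a codeword (an error is present).
Step 3: locate the error. For a single error e at position i, S_ℓ = v_i·e·α_i^ℓ, so α_err = S_1/S_0.
  S_0^{−1} = 2^{−1} = 6 (mod 11), so α_err = 9·6 = 54 ≡ 10 = α_3. Error position i = 3.
  Consistency check: S_2/S_1 = 2·5 = 10 ≡ 10 = α_err ✓ (single-error assumption holds).
Step 4: error magnitude e = S_0/v_3 = S_0·∏_{j≠3}(α_3 − α_j) = 2·10 = 20 ≡ 9 (mod 11).
Step 5: correct position 3: c_3 = r_3 − e = 9 − 9 ≡ 0 (mod 11). Hence c = [2, 10, 0, 7, 5].
  Check: interpolating c through the α_i gives m(x) = 3 + 3·x (degree < 2) with m(α_i) = c_i for every i, so c is indeed a codeword.


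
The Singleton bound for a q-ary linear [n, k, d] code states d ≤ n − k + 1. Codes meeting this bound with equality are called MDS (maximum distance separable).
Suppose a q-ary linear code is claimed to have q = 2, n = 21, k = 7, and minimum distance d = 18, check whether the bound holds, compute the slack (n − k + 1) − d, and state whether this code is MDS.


Singleton RHS = n − k + 1 = 15, slack = -3, bound violated (no such code; not MDS).

Singleton bound: d ≤ n − k + 1.
Here n = 21, k = 7, so n − k + 1 = 15.
Given d = 18, check d ≤ 15: NO.
Slack = (n − k + 1) − d = -3.
The slack is negative: d = 18 exceeds n − k + 1 = 15 by 3, so the Singleton bound is violated and no linear [21, 7, 18]_2 code can exist. In particular it is not MDS (MDS requires d = n − k + 1 exactly).
Description: the claimed parameters are [21, 7, 18]_2; such a code would be impossible (violates the Singleton bound).


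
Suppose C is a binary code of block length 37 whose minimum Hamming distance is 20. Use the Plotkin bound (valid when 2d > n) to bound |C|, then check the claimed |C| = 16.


Plotkin bound M ≤ 12; given |C| = 16 > bound (violated).

Check applicability: 2d = 40, n = 37.
2d − n = 3 > 0, so Plotkin applies.
Compute d/(2d−n) = 20/3 ≈ 6.6667.
⌊d/(2d−n)⌋ = 6.
Plotkin bound: M ≤ 2·6 = 12.
Given |C| = 16, check: VIOLATED.
This |C| is above the Plotkin bound, so no binary code with n = 37, d = 20 and 16 codewords exists.


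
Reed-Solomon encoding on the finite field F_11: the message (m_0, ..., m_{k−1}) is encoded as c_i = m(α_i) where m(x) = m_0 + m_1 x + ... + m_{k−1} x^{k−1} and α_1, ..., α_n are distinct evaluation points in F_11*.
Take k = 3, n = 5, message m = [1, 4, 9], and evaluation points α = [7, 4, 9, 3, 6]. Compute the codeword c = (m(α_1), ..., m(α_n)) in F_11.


c = [8, 7, 7, 6, 8]

Message polynomial: m(x) = 1 + 4·x + 9·x^2 (mod 11).
For each evaluation point α_i, compute m(α_i) mod 11:
  α_1 = 7: Horner steps 9 → 1 → 8, so m(7) = 8.
  α_2 = 4: Horner steps 9 → 7 → 7, so m(4) = 7.
  α_3 = 9: Horner steps 9 → 8 → 7, so m(9) = 7.
  α_4 = 3: Horner steps 9 → 9 → 6, so m(3) = 6.
  α_5 = 6: Horner steps 9 → 3 → 8, so m(6) = 8.
Codeword c = [8, 7, 7, 6, 8] ∈ F_11^5.


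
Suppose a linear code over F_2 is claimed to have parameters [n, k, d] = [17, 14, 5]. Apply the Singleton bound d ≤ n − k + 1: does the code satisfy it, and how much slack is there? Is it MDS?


Singleton RHS = n − k + 1 = 4, slack = -1, bound violated (no such code; not MDS).

Singleton bound: d ≤ n − k + 1.
Here n = 17, k = 14, so n − k + 1 = 4.
Given d = 5, check d ≤ 4: NO.
Slack = (n − k + 1) − d = -1.
The slack is negative: d = 5 exceeds n − k + 1 = 4 by 1, so the Singleton bound is violated and no linear [17, 14, 5]_2 code can exist. In particular it is not MDS (MDS requires d = n − k + 1 exactly).
Description: the claimed parameters are [17, 14, 5]_2; such a code would be impossible (violates the Singleton bound).


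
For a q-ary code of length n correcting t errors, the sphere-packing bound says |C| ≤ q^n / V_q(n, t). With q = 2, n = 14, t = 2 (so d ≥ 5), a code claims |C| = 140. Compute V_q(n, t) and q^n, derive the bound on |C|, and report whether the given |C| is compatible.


V_q(n, t) = 106, q^n = 16384, Hamming bound = 154, |C| = 140 ≤ bound (satisfied).

Step 1: Compute V_q(n, t) = Σ_{j=0}^2 C(n, j) (q−1)^j.
  j = 0: C(14,0)·(1)^0 = 1·1 = 1.
  j = 1: C(14,1)·(1)^1 = 14·1 = 14.
  j = 2: C(14,2)·(1)^2 = 91·1 = 91.
  V_q(n, t) = 1 + 14 + 91 = 106.
Step 2: q^n = 2^14 = 16384.
Step 3: Hamming bound ⌊q^n / V_q(n,t)⌋ = ⌊16384/106⌋ = 154.
Step 4: Compare |C| = 140 to 154: satisfied.
The claimed |C| lies below the Hamming bound.


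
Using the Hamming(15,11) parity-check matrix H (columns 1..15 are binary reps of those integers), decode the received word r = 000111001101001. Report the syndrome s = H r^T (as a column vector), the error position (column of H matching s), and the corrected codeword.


s = (0, 1, 1, 1)^T, error position = 7, corrected codeword c = 000111101101001

Compute s = H r^T mod 2 one row at a time:
  s_1 = 0 + 1 + 1 + 0 + 1 + 0 + 0 + 1 = 4 ≡ 0 (mod 2).
  s_2 = 1 + 1 + 1 + 0 + 1 + 0 + 0 + 1 = 5 ≡ 1 (mod 2).
  s_3 = 0 + 0 + 1 + 0 + 1 + 0 + 0 + 1 = 3 ≡ 1 (mod 2).
  s_4 = 0 + 0 + 1 + 0 + 1 + 0 + 0 + 1 = 3 ≡ 1 (mod 2).
s = (0, 1, 1, 1)^T — this equals column 7 of H (binary 0111), so error is at position 7.
Correct: flip bit 7 of r = 000111001101001 to get c = 000111101101001.


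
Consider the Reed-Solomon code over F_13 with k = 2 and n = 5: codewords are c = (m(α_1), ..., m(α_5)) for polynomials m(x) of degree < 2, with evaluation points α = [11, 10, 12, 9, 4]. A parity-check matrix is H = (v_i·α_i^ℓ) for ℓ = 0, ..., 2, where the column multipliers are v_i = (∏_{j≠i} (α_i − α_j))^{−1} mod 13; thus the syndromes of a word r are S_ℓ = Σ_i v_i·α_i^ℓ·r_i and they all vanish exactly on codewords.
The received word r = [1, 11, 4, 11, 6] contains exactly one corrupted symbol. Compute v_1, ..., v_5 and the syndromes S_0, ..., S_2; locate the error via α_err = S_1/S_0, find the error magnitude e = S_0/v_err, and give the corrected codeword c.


S = (9, 3, 1), error at position 4, error magnitude e = 3, c = [1, 11, 4, 8, 6].

Step 1: column multipliers v_i = (∏_{j≠i}(α_i − α_j))^{−1} mod 13.
  i = 1 (α = 11): (11−10)(11−12)(11−9)(11−4) = 1·(−1)·2·7 = −14 ≡ 12, so v_1 = 12^{−1} = 12 (mod 13).
  i = 2 (α = 10): (10−11)(10−12)(10−9)(10−4) = (−1)·(−2)·1·6 = 12 ≡ 12, so v_2 = 12^{−1} = 12 (mod 13).
  i = 3 (α = 12): (12−11)(12−10)(12−9)(12−4) = 1·2·3·8 = 48 ≡ 9, so v_3 = 9^{−1} = 3 (mod 13).
  i = 4 (α = 9): (9−11)(9−10)(9−12)(9−4) = (−2)·(−1)·(−3)·5 = −30 ≡ 9, so v_4 = 9^{−1} = 3 (mod 13).
  i = 5 (α = 4): (4−11)(4−10)(4−12)(4−9) = (−7)·(−6)·(−8)·(−5) = 1680 ≡ 3, so v_5 = 3^{−1} = 9 (mod 13).
  v = [12, 12, 3, 3, 9].
Step 2: syndromes of r = [1, 11, 4, 11, 6] (all sums mod 13).
  S_0 = Σ v_i r_i = 12·1 + 12·11 + 3·4 + 3·11 + 9·6 = 243 ≡ 9.
  S_1 = Σ v_i α_i r_i = 12·11·1 + 12·10·11 + 3·12·4 + 3·9·11 + 9·4·6 = 2109 ≡ 3.
  α_i^2 mod 13 = [4, 9, 1, 3, 3].
  S_2 = Σ v_i α_i^2 r_i = 12·4·1 + 12·9·11 + 3·1·4 + 3·3·11 + 9·3·6 = 1509 ≡ 1.
  S = (9, 3, 1) ≠ 0, so r is not a codeword (an error is present).
Step 3: locate the error. For a single error e at position i, S_ℓ = v_i·e·α_i^ℓ, so α_err = S_1/S_0.
  S_0^{−1} = 9^{−1} = 3 (mod 13), so α_err = 3·3 = 9 ≡ 9 = α_4. Error position i = 4.
  Consistency check: S_2/S_1 = 1·9 = 9 ≡ 9 = α_err ✓ (single-error assumption holds).
Step 4: error magnitude e = S_0/v_4 = S_0·∏_{j≠4}(α_4 − α_j) = 9·9 = 81 ≡ 3 (mod 13).
Step 5: correct position 4: c_4 = r_4 − e = 11 − 3 ≡ 8 (mod 13). Hence c = [1, 11, 4, 8, 6].
  Check: interpolating c through the α_i gives m(x) = 7 + 3·x (degree < 2) with m(α_i) = c_i for every i, so c is indeed a codeword.


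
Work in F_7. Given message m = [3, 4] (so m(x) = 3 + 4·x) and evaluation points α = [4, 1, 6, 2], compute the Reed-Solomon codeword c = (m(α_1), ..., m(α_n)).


c = [5, 0, 6, 4]

Message polynomial: m(x) = 3 + 4·x (mod 7).
For each evaluation point α_i, compute m(α_i) mod 7:
  α_1 = 4: Horner steps 4 → 5, so m(4) = 5.
  α_2 = 1: Horner steps 4 → 0, so m(1) = 0.
  α_3 = 6: Horner steps 4 → 6, so m(6) = 6.
  α_4 = 2: Horner steps 4 → 4, so m(2) = 4.
Codeword c = [5, 0, 6, 4] ∈ F_7^4.


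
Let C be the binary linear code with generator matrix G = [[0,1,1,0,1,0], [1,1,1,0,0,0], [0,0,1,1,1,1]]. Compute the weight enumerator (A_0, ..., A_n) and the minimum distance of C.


Weight distribution: A_0 = 1, A_2 = 1, A_3 = 3, A_4 = 2, A_5 = 1. Minimum distance d = 2.

Enumerate all 2^3 = 8 messages m ∈ F_2^3.
For each, compute codeword c = mG in F_2^6, then tally its weight.
  m = 000 → c = 000000, weight = 0.
  m = 100 → c = 011010, weight = 3.
  m = 010 → c = 111000, weight = 3.
  m = 110 → c = 100010, weight = 2.
  m = 001 → c = 001111, weight = 4.
  m = 101 → c = 010101, weight = 3.
  m = 011 → c = 110111, weight = 5.
  m = 111 → c = 101101, weight = 4.
Tally weights:
  weight 0: 1 codewords.
  weight 2: 1 codewords.
  weight 3: 3 codewords.
  weight 4: 2 codewords.
  weight 5: 1 codewords.
Minimum distance d = smallest w > 0 with A_w > 0 = 2.
Sanity: Σ A_w = 8 = 2^3 = 8 ✓.


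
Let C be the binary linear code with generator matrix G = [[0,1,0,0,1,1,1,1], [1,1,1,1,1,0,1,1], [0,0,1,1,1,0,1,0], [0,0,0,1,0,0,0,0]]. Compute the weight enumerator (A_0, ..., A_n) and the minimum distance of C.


Weight distribution: A_0 = 1, A_1 = 1, A_3 = 3, A_4 = 5, A_5 = 3, A_6 = 2, A_7 = 1. Minimum distance d = 1.

Enumerate all 2^4 = 16 messages m ∈ F_2^4.
For each, compute codeword c = mG in F_2^8, then tally its weight.
  m = 0000 → c = 00000000, weight = 0.
  m = 1000 → c = 01001111, weight = 5.
  m = 0100 → c = 11111011, weight = 7.
  m = 1100 → c = 10110100, weight = 4.
  m = 0010 → c = 00111010, weight = 4.
  m = 1010 → c = 01110101, weight = 5.
  m = 0110 → c = 11000001, weight = 3.
  m = 1110 → c = 10001110, weight = 4.
  m = 0001 → c = 00010000, weight = 1.
  m = 1001 → c = 01011111, weight = 6.
  m = 0101 → c = 11101011, weight = 6.
  m = 1101 → c = 10100100, weight = 3.
  m = 0011 → c = 00101010, weight = 3.
  m = 1011 → c = 01100101, weight = 4.
  m = 0111 → c = 11010001, weight = 4.
  m = 1111 → c = 10011110, weight = 5.
Tally weights:
  weight 0: 1 codewords.
  weight 1: 1 codewords.
  weight 3: 3 codewords.
  weight 4: 5 codewords.
  weight 5: 3 codewords.
  weight 6: 2 codewords.
  weight 7: 1 codewords.
Minimum distance d = smallest w > 0 with A_w > 0 = 1.
Sanity: Σ A_w = 16 = 2^4 = 16 ✓.


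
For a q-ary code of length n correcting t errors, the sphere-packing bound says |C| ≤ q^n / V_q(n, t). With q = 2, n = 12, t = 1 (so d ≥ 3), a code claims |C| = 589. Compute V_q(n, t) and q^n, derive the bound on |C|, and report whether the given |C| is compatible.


V_q(n, t) = 13, q^n = 4096, Hamming bound = 315, |C| = 589 > bound (violated).

Step 1: Compute V_q(n, t) = Σ_{j=0}^1 C(n, j) (q−1)^j.
  j = 0: C(12,0)·(1)^0 = 1·1 = 1.
  j = 1: C(12,1)·(1)^1 = 12·1 = 12.
  V_q(n, t) = 1 + 12 = 13.
Step 2: q^n = 2^12 = 4096.
Step 3: Hamming bound ⌊q^n / V_q(n,t)⌋ = ⌊4096/13⌋ = 315.
Step 4: Compare |C| = 589 to 315: violated.
The claimed |C| lies above the Hamming bound, so no 2-ary code of length 12 with d ≥ 3 can have 589 codewords.


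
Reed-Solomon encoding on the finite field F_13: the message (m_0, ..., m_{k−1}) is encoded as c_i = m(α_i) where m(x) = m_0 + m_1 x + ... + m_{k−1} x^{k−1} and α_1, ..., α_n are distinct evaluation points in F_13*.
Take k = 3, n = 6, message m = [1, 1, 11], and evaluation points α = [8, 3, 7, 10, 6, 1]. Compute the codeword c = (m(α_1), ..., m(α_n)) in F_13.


c = [11, 12, 1, 6, 0, 0]

Message polynomial: m(x) = 1 + 1·x + 11·x^2 (mod 13).
For each evaluation point α_i, compute m(α_i) mod 13:
  α_1 = 8: Horner steps 11 → 11 → 11, so m(8) = 11.
  α_2 = 3: Horner steps 11 → 8 → 12, so m(3) = 12.
  α_3 = 7: Horner steps 11 → 0 → 1, so m(7) = 1.
  α_4 = 10: Horner steps 11 → 7 → 6, so m(10) = 6.
  α_5 = 6: Horner steps 11 → 2 → 0, so m(6) = 0.
  α_6 = 1: Horner steps 11 → 12 → 0, so m(1) = 0.
Codeword c = [11, 12, 1, 6, 0, 0] ∈ F_13^6.


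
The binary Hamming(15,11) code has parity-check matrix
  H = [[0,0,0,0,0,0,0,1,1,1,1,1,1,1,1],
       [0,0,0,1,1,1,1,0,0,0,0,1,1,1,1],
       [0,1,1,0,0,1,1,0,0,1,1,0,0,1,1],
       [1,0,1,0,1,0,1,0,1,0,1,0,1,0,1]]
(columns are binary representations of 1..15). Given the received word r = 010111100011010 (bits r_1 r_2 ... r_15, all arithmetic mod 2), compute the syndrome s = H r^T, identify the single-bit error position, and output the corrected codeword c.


s = (1, 0, 1, 1)^T, error position = 11, corrected codeword c = 010111100001010

Compute s = H r^T mod 2 one row at a time:
  s_1 = 0 + 0 + 0 + 1 + 1 + 0 + 1 + 0 = 3 ≡ 1 (mod 2).
  s_2 = 1 + 1 + 1 + 1 + 1 + 0 + 1 + 0 = 6 ≡ 0 (mod 2).
  s_3 = 1 + 0 + 1 + 1 + 0 + 1 + 1 + 0 = 5 ≡ 1 (mod 2).
  s_4 = 0 + 0 + 1 + 1 + 0 + 1 + 0 + 0 = 3 ≡ 1 (mod 2).
s = (1, 0, 1, 1)^T — this equals column 11 of H (binary 1011), so error is at position 11.
Correct: flip bit 11 of r = 010111100011010 to get c = 010111100001010.


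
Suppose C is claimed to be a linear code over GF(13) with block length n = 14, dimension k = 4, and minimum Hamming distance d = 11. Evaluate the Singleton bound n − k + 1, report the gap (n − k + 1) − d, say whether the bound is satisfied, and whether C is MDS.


Singleton RHS = n − k + 1 = 11, slack = 0, bound satisfied, MDS.

Singleton bound: d ≤ n − k + 1.
Here n = 14, k = 4, so n − k + 1 = 11.
Given d = 11, check d ≤ 11: YES.
Slack = (n − k + 1) − d = 0.
The code is MDS (slack = 0).
Description: the claimed parameters are [14, 4, 11]_13; such a code would be MDS (meets Singleton bound).


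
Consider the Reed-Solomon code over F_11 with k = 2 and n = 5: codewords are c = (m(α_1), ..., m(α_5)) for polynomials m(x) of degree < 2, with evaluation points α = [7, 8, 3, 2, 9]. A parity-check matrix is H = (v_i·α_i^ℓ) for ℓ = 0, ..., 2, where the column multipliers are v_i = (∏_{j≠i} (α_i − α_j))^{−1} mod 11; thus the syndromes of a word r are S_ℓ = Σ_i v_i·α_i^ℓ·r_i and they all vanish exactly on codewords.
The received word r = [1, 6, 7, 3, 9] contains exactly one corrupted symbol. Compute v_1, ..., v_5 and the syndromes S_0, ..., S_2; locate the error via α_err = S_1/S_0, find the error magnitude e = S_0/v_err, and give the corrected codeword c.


S = (4, 10, 3), error at position 2, error magnitude e = 1, c = [1, 5, 7, 3, 9].

Step 1: column multipliers v_i = (∏_{j≠i}(α_i − α_j))^{−1} mod 11.
  i = 1 (α = 7): (7−8)(7−3)(7−2)(7−9) = (−1)·4·5·(−2) = 40 ≡ 7, so v_1 = 7^{−1} = 8 (mod 11).
  i = 2 (α = 8): (8−7)(8−3)(8−2)(8−9) = 1·5·6·(−1) = −30 ≡ 3, so v_2 = 3^{−1} = 4 (mod 11).
  i = 3 (α = 3): (3−7)(3−8)(3−2)(3−9) = (−4)·(−5)·1·(−6) = −120 ≡ 1, so v_3 = 1^{−1} = 1 (mod 11).
  i = 4 (α = 2): (2−7)(2−8)(2−3)(2−9) = (−5)·(−6)·(−1)·(−7) = 210 ≡ 1, so v_4 = 1^{−1} = 1 (mod 11).
  i = 5 (α = 9): (9−7)(9−8)(9−3)(9−2) = 2·1·6·7 = 84 ≡ 7, so v_5 = 7^{−1} = 8 (mod 11).
  v = [8, 4, 1, 1, 8].
Step 2: syndromes of r = [1, 6, 7, 3, 9] (all sums mod 11).
  S_0 = Σ v_i r_i = 8·1 + 4·6 + 1·7 + 1·3 + 8·9 = 114 ≡ 4.
  S_1 = Σ v_i α_i r_i = 8·7·1 + 4·8·6 + 1·3·7 + 1·2·3 + 8·9·9 = 923 ≡ 10.
  α_i^2 mod 11 = [5, 9, 9, 4, 4].
  S_2 = Σ v_i α_i^2 r_i = 8·5·1 + 4·9·6 + 1·9·7 + 1·4·3 + 8·4·9 = 619 ≡ 3.
  S = (4, 10, 3) ≠ 0, so r is not a codeword (an error is present).
Step 3: locate the error. For a single error e at position i, S_ℓ = v_i·e·α_i^ℓ, so α_err = S_1/S_0.
  S_0^{−1} = 4^{−1} = 3 (mod 11), so α_err = 10·3 = 30 ≡ 8 = α_2. Error position i = 2.
  Consistency check: S_2/S_1 = 3·10 = 30 ≡ 8 = α_err ✓ (single-error assumption holds).
Step 4: error magnitude e = S_0/v_2 = S_0·∏_{j≠2}(α_2 − α_j) = 4·3 = 12 ≡ 1 (mod 11).
Step 5: correct position 2: c_2 = r_2 − e = 6 − 1 ≡ 5 (mod 11). Hence c = [1, 5, 7, 3, 9].
  Check: interpolating c through the α_i gives m(x) = 6 + 4·x (degree < 2) with m(α_i) = c_i for every i, so c is indeed a codeword.


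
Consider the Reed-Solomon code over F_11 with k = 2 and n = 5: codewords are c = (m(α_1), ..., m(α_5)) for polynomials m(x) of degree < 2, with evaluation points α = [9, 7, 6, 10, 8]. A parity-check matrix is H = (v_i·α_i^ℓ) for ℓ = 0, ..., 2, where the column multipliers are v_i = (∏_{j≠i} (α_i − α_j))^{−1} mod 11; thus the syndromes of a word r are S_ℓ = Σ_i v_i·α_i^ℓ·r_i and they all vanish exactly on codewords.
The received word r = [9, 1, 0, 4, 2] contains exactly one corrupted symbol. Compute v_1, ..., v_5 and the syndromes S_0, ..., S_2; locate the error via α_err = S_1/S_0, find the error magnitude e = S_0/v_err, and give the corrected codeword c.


S = (10, 2, 7), error at position 1, error magnitude e = 6, c = [3, 1, 0, 4, 2].

Step 1: column multipliers v_i = (∏_{j≠i}(α_i − α_j))^{−1} mod 11.
  i = 1 (α = 9): (9−7)(9−6)(9−10)(9−8) = 2·3·(−1)·1 = −6 ≡ 5, so v_1 = 5^{−1} = 9 (mod 11).
  i = 2 (α = 7): (7−9)(7−6)(7−10)(7−8) = (−2)·1·(−3)·(−1) = −6 ≡ 5, so v_2 = 5^{−1} = 9 (mod 11).
  i = 3 (α = 6): (6−9)(6−7)(6−10)(6−8) = (−3)·(−1)·(−4)·(−2) = 24 ≡ 2, so v_3 = 2^{−1} = 6 (mod 11).
  i = 4 (α = 10): (10−9)(10−7)(10−6)(10−8) = 1·3·4·2 = 24 ≡ 2, so v_4 = 2^{−1} = 6 (mod 11).
  i = 5 (α = 8): (8−9)(8−7)(8−6)(8−10) = (−1)·1·2·(−2) = 4 ≡ 4, so v_5 = 4^{−1} = 3 (mod 11).
  v = [9, 9, 6, 6, 3].
Step 2: syndromes of r = [9, 1, 0, 4, 2] (all sums mod 11).
  S_0 = Σ v_i r_i = 9·9 + 9·1 + 6·0 + 6·4 + 3·2 = 120 ≡ 10.
  S_1 = Σ v_i α_i r_i = 9·9·9 + 9·7·1 + 6·6·0 + 6·10·4 + 3·8·2 = 1080 ≡ 2.
  α_i^2 mod 11 = [4, 5, 3, 1, 9].
  S_2 = Σ v_i α_i^2 r_i = 9·4·9 + 9·5·1 + 6·3·0 + 6·1·4 + 3·9·2 = 447 ≡ 7.
  S = (10, 2, 7) ≠ 0, so r is not a codeword (an error is present).
Step 3: locate the error. For a single error e at position i, S_ℓ = v_i·e·α_i^ℓ, so α_err = S_1/S_0.
  S_0^{−1} = 10^{−1} = 10 (mod 11), so α_err = 2·10 = 20 ≡ 9 = α_1. Error position i = 1.
  Consistency check: S_2/S_1 = 7·6 = 42 ≡ 9 = α_err ✓ (single-error assumption holds).
Step 4: error magnitude e = S_0/v_1 = S_0·∏_{j≠1}(α_1 − α_j) = 10·5 = 50 ≡ 6 (mod 11).
Step 5: correct position 1: c_1 = r_1 − e = 9 − 6 ≡ 3 (mod 11). Hence c = [3, 1, 0, 4, 2].
  Check: interpolating c through the α_i gives m(x) = 5 + 1·x (degree < 2) with m(α_i) = c_i for every i, so c is indeed a codeword.


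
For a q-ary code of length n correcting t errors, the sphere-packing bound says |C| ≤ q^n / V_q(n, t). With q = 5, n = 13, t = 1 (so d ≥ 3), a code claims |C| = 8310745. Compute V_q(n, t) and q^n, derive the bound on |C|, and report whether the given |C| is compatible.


V_q(n, t) = 53, q^n = 1220703125, Hamming bound = 23032134, |C| = 8310745 ≤ bound (satisfied).

Step 1: Compute V_q(n, t) = Σ_{j=0}^1 C(n, j) (q−1)^j.
  j = 0: C(13,0)·(4)^0 = 1·1 = 1.
  j = 1: C(13,1)·(4)^1 = 13·4 = 52.
  V_q(n, t) = 1 + 52 = 53.
Step 2: q^n = 5^13 = 1220703125.
Step 3: Hamming bound ⌊q^n / V_q(n,t)⌋ = ⌊1220703125/53⌋ = 23032134.
Step 4: Compare |C| = 8310745 to 23032134: satisfied.
The claimed |C| lies below the Hamming bound.


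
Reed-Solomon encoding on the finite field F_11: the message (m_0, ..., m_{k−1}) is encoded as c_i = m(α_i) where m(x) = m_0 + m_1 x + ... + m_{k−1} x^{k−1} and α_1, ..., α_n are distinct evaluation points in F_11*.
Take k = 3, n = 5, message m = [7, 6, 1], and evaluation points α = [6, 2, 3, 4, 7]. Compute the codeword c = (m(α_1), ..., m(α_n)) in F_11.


c = [2, 1, 1, 3, 10]

Message polynomial: m(x) = 7 + 6·x + 1·x^2 (mod 11).
For each evaluation point α_i, compute m(α_i) mod 11:
  α_1 = 6: Horner steps 1 → 1 → 2, so m(6) = 2.
  α_2 = 2: Horner steps 1 → 8 → 1, so m(2) = 1.
  α_3 = 3: Horner steps 1 → 9 → 1, so m(3) = 1.
  α_4 = 4: Horner steps 1 → 10 → 3, so m(4) = 3.
  α_5 = 7: Horner steps 1 → 2 → 10, so m(7) = 10.
Codeword c = [2, 1, 1, 3, 10] ∈ F_11^5.


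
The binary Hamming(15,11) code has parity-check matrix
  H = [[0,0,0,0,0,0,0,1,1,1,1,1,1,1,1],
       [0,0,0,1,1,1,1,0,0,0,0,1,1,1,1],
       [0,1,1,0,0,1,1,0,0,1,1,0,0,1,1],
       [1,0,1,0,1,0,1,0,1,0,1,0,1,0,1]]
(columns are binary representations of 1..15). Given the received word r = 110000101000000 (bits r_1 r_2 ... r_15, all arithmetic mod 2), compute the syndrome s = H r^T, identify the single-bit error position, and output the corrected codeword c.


s = (1, 1, 0, 1)^T, error position = 13, corrected codeword c = 110000101000100

Compute s = H r^T mod 2 one row at a time:
  s_1 = 0 + 1 + 0 + 0 + 0 + 0 + 0 + 0 = 1 ≡ 1 (mod 2).
  s_2 = 0 + 0 + 0 + 1 + 0 + 0 + 0 + 0 = 1 ≡ 1 (mod 2).
  s_3 = 1 + 0 + 0 + 1 + 0 + 0 + 0 + 0 = 2 ≡ 0 (mod 2).
  s_4 = 1 + 0 + 0 + 1 + 1 + 0 + 0 + 0 = 3 ≡ 1 (mod 2).
s = (1, 1, 0, 1)^T — this equals column 13 of H (binary 1101), so error is at position 13.
Correct: flip bit 13 of r = 110000101000000 to get c = 110000101000100.


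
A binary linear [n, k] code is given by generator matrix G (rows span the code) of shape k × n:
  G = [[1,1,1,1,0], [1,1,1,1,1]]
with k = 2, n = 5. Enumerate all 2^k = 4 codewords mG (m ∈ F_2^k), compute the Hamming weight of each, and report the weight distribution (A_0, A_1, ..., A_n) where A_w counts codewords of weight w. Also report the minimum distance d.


Weight distribution: A_0 = 1, A_1 = 1, A_4 = 1, A_5 = 1. Minimum distance d = 1.

Enumerate all 2^2 = 4 messages m ∈ F_2^2.
For each, compute codeword c = mG in F_2^5, then tally its weight.
  m = 00 → c = 00000, weight = 0.
  m = 10 → c = 11110, weight = 4.
  m = 01 → c = 11111, weight = 5.
  m = 11 → c = 00001, weight = 1.
Tally weights:
  weight 0: 1 codewords.
  weight 1: 1 codewords.
  weight 4: 1 codewords.
  weight 5: 1 codewords.
Minimum distance d = smallest w > 0 with A_w > 0 = 1.
Sanity: Σ A_w = 4 = 2^2 = 4 ✓.


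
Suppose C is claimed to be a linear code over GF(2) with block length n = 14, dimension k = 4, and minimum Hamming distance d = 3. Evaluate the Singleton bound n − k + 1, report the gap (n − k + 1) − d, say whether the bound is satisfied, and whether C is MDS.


Singleton RHS = n − k + 1 = 11, slack = 8, bound satisfied, not MDS.

Singleton bound: d ≤ n − k + 1.
Here n = 14, k = 4, so n − k + 1 = 11.
Given d = 3, check d ≤ 11: YES.
Slack = (n − k + 1) − d = 8.
The code is NOT MDS (slack = 8 > 0).
Description: the claimed parameters are [14, 4, 3]_2; such a code would be non-MDS.


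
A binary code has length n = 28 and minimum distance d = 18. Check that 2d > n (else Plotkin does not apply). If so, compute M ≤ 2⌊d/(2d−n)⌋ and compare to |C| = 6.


Plotkin bound M ≤ 4; given |C| = 6 > bound (violated).

Check applicability: 2d = 36, n = 28.
2d − n = 8 > 0, so Plotkin applies.
Compute d/(2d−n) = 18/8 ≈ 2.2500.
⌊d/(2d−n)⌋ = 2.
Plotkin bound: M ≤ 2·2 = 4.
Given |C| = 6, check: VIOLATED.
This |C| is above the Plotkin bound, so no binary code with n = 28, d = 18 and 6 codewords exists.


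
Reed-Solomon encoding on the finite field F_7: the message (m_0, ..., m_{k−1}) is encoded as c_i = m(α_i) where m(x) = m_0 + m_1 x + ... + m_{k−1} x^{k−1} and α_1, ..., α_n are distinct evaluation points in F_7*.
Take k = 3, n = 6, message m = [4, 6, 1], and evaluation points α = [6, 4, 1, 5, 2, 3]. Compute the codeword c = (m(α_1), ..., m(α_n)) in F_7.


c = [6, 2, 4, 3, 6, 3]

Message polynomial: m(x) = 4 + 6·x + 1·x^2 (mod 7).
For each evaluation point α_i, compute m(α_i) mod 7:
  α_1 = 6: Horner steps 1 → 5 → 6, so m(6) = 6.
  α_2 = 4: Horner steps 1 → 3 → 2, so m(4) = 2.
  α_3 = 1: Horner steps 1 → 0 → 4, so m(1) = 4.
  α_4 = 5: Horner steps 1 → 4 → 3, so m(5) = 3.
  α_5 = 2: Horner steps 1 → 1 → 6, so m(2) = 6.
  α_6 = 3: Horner steps 1 → 2 → 3, so m(3) = 3.
Codeword c = [6, 2, 4, 3, 6, 3] ∈ F_7^6.


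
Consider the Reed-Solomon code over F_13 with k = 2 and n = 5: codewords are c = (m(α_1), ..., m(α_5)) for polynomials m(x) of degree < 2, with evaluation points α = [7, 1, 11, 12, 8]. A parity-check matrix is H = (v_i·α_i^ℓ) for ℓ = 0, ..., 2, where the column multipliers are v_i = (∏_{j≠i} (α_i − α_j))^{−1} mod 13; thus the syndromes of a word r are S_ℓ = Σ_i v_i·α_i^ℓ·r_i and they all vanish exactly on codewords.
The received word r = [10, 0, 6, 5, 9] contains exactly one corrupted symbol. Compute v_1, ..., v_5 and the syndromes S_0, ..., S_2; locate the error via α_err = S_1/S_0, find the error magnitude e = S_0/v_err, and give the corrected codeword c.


S = (2, 2, 2), error at position 2, error magnitude e = 10, c = [10, 3, 6, 5, 9].

Step 1: column multipliers v_i = (∏_{j≠i}(α_i − α_j))^{−1} mod 13.
  i = 1 (α = 7): (7−1)(7−11)(7−12)(7−8) = 6·(−4)·(−5)·(−1) = −120 ≡ 10, so v_1 = 10^{−1} = 4 (mod 13).
  i = 2 (α = 1): (1−7)(1−11)(1−12)(1−8) = (−6)·(−10)·(−11)·(−7) = 4620 ≡ 5, so v_2 = 5^{−1} = 8 (mod 13).
  i = 3 (α = 11): (11−7)(11−1)(11−12)(11−8) = 4·10·(−1)·3 = −120 ≡ 10, so v_3 = 10^{−1} = 4 (mod 13).
  i = 4 (α = 12): (12−7)(12−1)(12−11)(12−8) = 5·11·1·4 = 220 ≡ 12, so v_4 = 12^{−1} = 12 (mod 13).
  i = 5 (α = 8): (8−7)(8−1)(8−11)(8−12) = 1·7·(−3)·(−4) = 84 ≡ 6, so v_5 = 6^{−1} = 11 (mod 13).
  v = [4, 8, 4, 12, 11].
Step 2: syndromes of r = [10, 0, 6, 5, 9] (all sums mod 13).
  S_0 = Σ v_i r_i = 4·10 + 8·0 + 4·6 + 12·5 + 11·9 = 223 ≡ 2.
  S_1 = Σ v_i α_i r_i = 4·7·10 + 8·1·0 + 4·11·6 + 12·12·5 + 11·8·9 = 2056 ≡ 2.
  α_i^2 mod 13 = [10, 1, 4, 1, 12].
  S_2 = Σ v_i α_i^2 r_i = 4·10·10 + 8·1·0 + 4·4·6 + 12·1·5 + 11·12·9 = 1744 ≡ 2.
  S = (2, 2, 2) ≠ 0, so r is not a codeword (an error is present).
Step 3: locate the error. For a single error e at position i, S_ℓ = v_i·e·α_i^ℓ, so α_err = S_1/S_0.
  S_0^{−1} = 2^{−1} = 7 (mod 13), so α_err = 2·7 = 14 ≡ 1 = α_2. Error position i = 2.
  Consistency check: S_2/S_1 = 2·7 = 14 ≡ 1 = α_err ✓ (single-error assumption holds).
Step 4: error magnitude e = S_0/v_2 = S_0·∏_{j≠2}(α_2 − α_j) = 2·5 = 10 ≡ 10 (mod 13).
Step 5: correct position 2: c_2 = r_2 − e = 0 − 10 ≡ 3 (mod 13). Hence c = [10, 3, 6, 5, 9].
  Check: interpolating c through the α_i gives m(x) = 4 + 12·x (degree < 2) with m(α_i) = c_i for every i, so c is indeed a codeword.


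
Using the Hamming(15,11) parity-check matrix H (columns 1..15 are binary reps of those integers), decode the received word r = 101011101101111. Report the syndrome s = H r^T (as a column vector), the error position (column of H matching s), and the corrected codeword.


s = (0, 1, 0, 1)^T, error position = 5, corrected codeword c = 101001101101111

Compute s = H r^T mod 2 one row at a time:
  s_1 = 0 + 1 + 1 + 0 + 1 + 1 + 1 + 1 = 6 ≡ 0 (mod 2).
  s_2 = 0 + 1 + 1 + 1 + 1 + 1 + 1 + 1 = 7 ≡ 1 (mod 2).
  s_3 = 0 + 1 + 1 + 1 + 1 + 0 + 1 + 1 = 6 ≡ 0 (mod 2).
  s_4 = 1 + 1 + 1 + 1 + 1 + 0 + 1 + 1 = 7 ≡ 1 (mod 2).
s = (0, 1, 0, 1)^T — this equals column 5 of H (binary 0101), so error is at position 5.
Correct: flip bit 5 of r = 101011101101111 to get c = 101001101101111.


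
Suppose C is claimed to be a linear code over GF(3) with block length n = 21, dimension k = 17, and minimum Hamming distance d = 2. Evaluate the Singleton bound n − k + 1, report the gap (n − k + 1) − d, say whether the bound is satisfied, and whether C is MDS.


Singleton RHS = n − k + 1 = 5, slack = 3, bound satisfied, not MDS.

Singleton bound: d ≤ n − k + 1.
Here n = 21, k = 17, so n − k + 1 = 5.
Given d = 2, check d ≤ 5: YES.
Slack = (n − k + 1) − d = 3.
The code is NOT MDS (slack = 3 > 0).
Description: the claimed parameters are [21, 17, 2]_3; such a code would be non-MDS.


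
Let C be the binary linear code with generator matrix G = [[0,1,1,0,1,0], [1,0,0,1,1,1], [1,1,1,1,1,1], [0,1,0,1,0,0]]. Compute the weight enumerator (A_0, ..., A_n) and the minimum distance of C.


Weight distribution: A_0 = 1, A_1 = 1, A_2 = 3, A_3 = 6, A_4 = 3, A_5 = 1, A_6 = 1. Minimum distance d = 1.

Enumerate all 2^4 = 16 messages m ∈ F_2^4.
For each, compute codeword c = mG in F_2^6, then tally its weight.
  m = 0000 → c = 000000, weight = 0.
  m = 1000 → c = 011010, weight = 3.
  m = 0100 → c = 100111, weight = 4.
  m = 1100 → c = 111101, weight = 5.
  m = 0010 → c = 111111, weight = 6.
  m = 1010 → c = 100101, weight = 3.
  m = 0110 → c = 011000, weight = 2.
  m = 1110 → c = 000010, weight = 1.
  m = 0001 → c = 010100, weight = 2.
  m = 1001 → c = 001110, weight = 3.
  m = 0101 → c = 110011, weight = 4.
  m = 1101 → c = 101001, weight = 3.
  m = 0011 → c = 101011, weight = 4.
  m = 1011 → c = 110001, weight = 3.
  m = 0111 → c = 001100, weight = 2.
  m = 1111 → c = 010110, weight = 3.
Tally weights:
  weight 0: 1 codewords.
  weight 1: 1 codewords.
  weight 2: 3 codewords.
  weight 3: 6 codewords.
  weight 4: 3 codewords.
  weight 5: 1 codewords.
  weight 6: 1 codewords.
Minimum distance d = smallest w > 0 with A_w > 0 = 1.
Sanity: Σ A_w = 16 = 2^4 = 16 ✓.


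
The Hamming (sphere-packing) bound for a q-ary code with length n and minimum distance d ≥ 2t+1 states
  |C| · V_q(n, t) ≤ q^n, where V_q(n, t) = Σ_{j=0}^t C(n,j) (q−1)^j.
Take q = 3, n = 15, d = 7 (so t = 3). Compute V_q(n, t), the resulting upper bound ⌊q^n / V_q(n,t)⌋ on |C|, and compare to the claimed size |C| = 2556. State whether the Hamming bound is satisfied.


V_q(n, t) = 4091, q^n = 14348907, Hamming bound = 3507, |C| = 2556 ≤ bound (satisfied).

Step 1: Compute V_q(n, t) = Σ_{j=0}^3 C(n, j) (q−1)^j.
  j = 0: C(15,0)·(2)^0 = 1·1 = 1.
  j = 1: C(15,1)·(2)^1 = 15·2 = 30.
  j = 2: C(15,2)·(2)^2 = 105·4 = 420.
  j = 3: C(15,3)·(2)^3 = 455·8 = 3640.
  V_q(n, t) = 1 + 30 + 420 + 3640 = 4091.
Step 2: q^n = 3^15 = 14348907.
Step 3: Hamming bound ⌊q^n / V_q(n,t)⌋ = ⌊14348907/4091⌋ = 3507.
Step 4: Compare |C| = 2556 to 3507: satisfied.
The claimed |C| lies below the Hamming bound.


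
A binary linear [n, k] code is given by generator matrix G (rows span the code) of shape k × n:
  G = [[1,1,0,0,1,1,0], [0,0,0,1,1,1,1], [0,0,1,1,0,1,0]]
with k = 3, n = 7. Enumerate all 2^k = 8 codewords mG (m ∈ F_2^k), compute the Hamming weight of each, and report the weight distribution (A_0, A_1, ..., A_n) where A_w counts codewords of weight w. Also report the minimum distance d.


Weight distribution: A_0 = 1, A_3 = 2, A_4 = 3, A_5 = 2. Minimum distance d = 3.

Enumerate all 2^3 = 8 messages m ∈ F_2^3.
For each, compute codeword c = mG in F_2^7, then tally its weight.
  m = 000 → c = 0000000, weight = 0.
  m = 100 → c = 1100110, weight = 4.
  m = 010 → c = 0001111, weight = 4.
  m = 110 → c = 1101001, weight = 4.
  m = 001 → c = 0011010, weight = 3.
  m = 101 → c = 1111100, weight = 5.
  m = 011 → c = 0010101, weight = 3.
  m = 111 → c = 1110011, weight = 5.
Tally weights:
  weight 0: 1 codewords.
  weight 3: 2 codewords.
  weight 4: 3 codewords.
  weight 5: 2 codewords.
Minimum distance d = smallest w > 0 with A_w > 0 = 3.
Sanity: Σ A_w = 8 = 2^3 = 8 ✓.


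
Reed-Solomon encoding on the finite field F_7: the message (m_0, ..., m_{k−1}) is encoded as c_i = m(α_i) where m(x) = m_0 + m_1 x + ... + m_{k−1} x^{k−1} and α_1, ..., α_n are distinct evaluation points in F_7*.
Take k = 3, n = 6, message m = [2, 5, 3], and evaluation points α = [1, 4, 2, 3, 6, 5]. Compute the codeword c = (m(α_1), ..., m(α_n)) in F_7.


c = [3, 0, 3, 2, 0, 4]

Message polynomial: m(x) = 2 + 5·x + 3·x^2 (mod 7).
For each evaluation point α_i, compute m(α_i) mod 7:
  α_1 = 1: Horner steps 3 → 1 → 3, so m(1) = 3.
  α_2 = 4: Horner steps 3 → 3 → 0, so m(4) = 0.
  α_3 = 2: Horner steps 3 → 4 → 3, so m(2) = 3.
  α_4 = 3: Horner steps 3 → 0 → 2, so m(3) = 2.
  α_5 = 6: Horner steps 3 → 2 → 0, so m(6) = 0.
  α_6 = 5: Horner steps 3 → 6 → 4, so m(5) = 4.
Codeword c = [3, 0, 3, 2, 0, 4] ∈ F_7^6.


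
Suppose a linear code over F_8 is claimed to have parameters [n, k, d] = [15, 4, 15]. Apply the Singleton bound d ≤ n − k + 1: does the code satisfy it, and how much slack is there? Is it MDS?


Singleton RHS = n − k + 1 = 12, slack = -3, bound violated (no such code; not MDS).

Singleton bound: d ≤ n − k + 1.
Here n = 15, k = 4, so n − k + 1 = 12.
Given d = 15, check d ≤ 12: NO.
Slack = (n − k + 1) − d = -3.
The slack is negative: d = 15 exceeds n − k + 1 = 12 by 3, so the Singleton bound is violated and no linear [15, 4, 15]_8 code can exist. In particular it is not MDS (MDS requires d = n − k + 1 exactly).
Description: the claimed parameters are [15, 4, 15]_8; such a code would be impossible (violates the Singleton bound).


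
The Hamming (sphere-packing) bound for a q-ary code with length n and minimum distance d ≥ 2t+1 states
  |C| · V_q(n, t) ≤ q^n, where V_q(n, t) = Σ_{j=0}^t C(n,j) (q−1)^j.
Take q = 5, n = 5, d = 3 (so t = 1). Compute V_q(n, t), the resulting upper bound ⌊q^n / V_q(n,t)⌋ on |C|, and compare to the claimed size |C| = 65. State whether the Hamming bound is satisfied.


V_q(n, t) = 21, q^n = 3125, Hamming bound = 148, |C| = 65 ≤ bound (satisfied).

Step 1: Compute V_q(n, t) = Σ_{j=0}^1 C(n, j) (q−1)^j.
  j = 0: C(5,0)·(4)^0 = 1·1 = 1.
  j = 1: C(5,1)·(4)^1 = 5·4 = 20.
  V_q(n, t) = 1 + 20 = 21.
Step 2: q^n = 5^5 = 3125.
Step 3: Hamming bound ⌊q^n / V_q(n,t)⌋ = ⌊3125/21⌋ = 148.
Step 4: Compare |C| = 65 to 148: satisfied.
The claimed |C| lies below the Hamming bound.


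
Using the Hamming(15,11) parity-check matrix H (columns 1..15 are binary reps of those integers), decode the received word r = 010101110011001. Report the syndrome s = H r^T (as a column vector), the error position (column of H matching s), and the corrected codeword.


s = (0, 1, 1, 1)^T, error position = 7, corrected codeword c = 010101010011001

Compute s = H r^T mod 2 one row at a time:
  s_1 = 1 + 0 + 0 + 1 + 1 + 0 + 0 + 1 = 4 ≡ 0 (mod 2).
  s_2 = 1 + 0 + 1 + 1 + 1 + 0 + 0 + 1 = 5 ≡ 1 (mod 2).
  s_3 = 1 + 0 + 1 + 1 + 0 + 1 + 0 + 1 = 5 ≡ 1 (mod 2).
  s_4 = 0 + 0 + 0 + 1 + 0 + 1 + 0 + 1 = 3 ≡ 1 (mod 2).
s = (0, 1, 1, 1)^T — this equals column 7 of H (binary 0111), so error is at position 7.
Correct: flip bit 7 of r = 010101110011001 to get c = 010101010011001.


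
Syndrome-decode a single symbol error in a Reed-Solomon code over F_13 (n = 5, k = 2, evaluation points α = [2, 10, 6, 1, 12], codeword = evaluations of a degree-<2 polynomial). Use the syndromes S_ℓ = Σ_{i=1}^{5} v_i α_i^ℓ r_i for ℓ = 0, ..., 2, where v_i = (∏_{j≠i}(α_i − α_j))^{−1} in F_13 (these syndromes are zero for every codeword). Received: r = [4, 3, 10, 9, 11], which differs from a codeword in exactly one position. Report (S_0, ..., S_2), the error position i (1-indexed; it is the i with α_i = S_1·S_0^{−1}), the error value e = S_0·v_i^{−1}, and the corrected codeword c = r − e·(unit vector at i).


S = (10, 3, 10), error at position 5, error magnitude e = 5, c = [4, 3, 10, 9, 6].

Step 1: column multipliers v_i = (∏_{j≠i}(α_i − α_j))^{−1} mod 13.
  i = 1 (α = 2): (2−10)(2−6)(2−1)(2−12) = (−8)·(−4)·1·(−10) = −320 ≡ 5, so v_1 = 5^{−1} = 8 (mod 13).
  i = 2 (α = 10): (10−2)(10−6)(10−1)(10−12) = 8·4·9·(−2) = −576 ≡ 9, so v_2 = 9^{−1} = 3 (mod 13).
  i = 3 (α = 6): (6−2)(6−10)(6−1)(6−12) = 4·(−4)·5·(−6) = 480 ≡ 12, so v_3 = 12^{−1} = 12 (mod 13).
  i = 4 (α = 1): (1−2)(1−10)(1−6)(1−12) = (−1)·(−9)·(−5)·(−11) = 495 ≡ 1, so v_4 = 1^{−1} = 1 (mod 13).
  i = 5 (α = 12): (12−2)(12−10)(12−6)(12−1) = 10·2·6·11 = 1320 ≡ 7, so v_5 = 7^{−1} = 2 (mod 13).
  v = [8, 3, 12, 1, 2].
Step 2: syndromes of r = [4, 3, 10, 9, 11] (all sums mod 13).
  S_0 = Σ v_i r_i = 8·4 + 3·3 + 12·10 + 1·9 + 2·11 = 192 ≡ 10.
  S_1 = Σ v_i α_i r_i = 8·2·4 + 3·10·3 + 12·6·10 + 1·1·9 + 2·12·11 = 1147 ≡ 3.
  α_i^2 mod 13 = [4, 9, 10, 1, 1].
  S_2 = Σ v_i α_i^2 r_i = 8·4·4 + 3·9·3 + 12·10·10 + 1·1·9 + 2·1·11 = 1440 ≡ 10.
  S = (10, 3, 10) ≠ 0, so r is not a codeword (an error is present).
Step 3: locate the error. For a single error e at position i, S_ℓ = v_i·e·α_i^ℓ, so α_err = S_1/S_0.
  S_0^{−1} = 10^{−1} = 4 (mod 13), so α_err = 3·4 = 12 ≡ 12 = α_5. Error position i = 5.
  Consistency check: S_2/S_1 = 10·9 = 90 ≡ 12 = α_err ✓ (single-error assumption holds).
Step 4: error magnitude e = S_0/v_5 = S_0·∏_{j≠5}(α_5 − α_j) = 10·7 = 70 ≡ 5 (mod 13).
Step 5: correct position 5: c_5 = r_5 − e = 11 − 5 ≡ 6 (mod 13). Hence c = [4, 3, 10, 9, 6].
  Check: interpolating c through the α_i gives m(x) = 1 + 8·x (degree < 2) with m(α_i) = c_i for every i, so c is indeed a codeword.
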